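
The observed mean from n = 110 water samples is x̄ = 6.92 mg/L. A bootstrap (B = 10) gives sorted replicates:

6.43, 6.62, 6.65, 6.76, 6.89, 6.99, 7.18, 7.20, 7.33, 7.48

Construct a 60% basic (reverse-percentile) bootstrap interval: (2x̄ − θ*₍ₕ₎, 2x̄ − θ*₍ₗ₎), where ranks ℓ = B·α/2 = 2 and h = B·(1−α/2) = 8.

(6.64, 7.22)

Percentile endpoints at ranks 2 and 8: θ*₍2₎ = 6.62, θ*₍8₎ = 7.20.
Basic interval reflects these around x̄:
  lower = 2 × 6.92 − 7.20 = 6.64
  upper = 2 × 6.92 − 6.62 = 7.22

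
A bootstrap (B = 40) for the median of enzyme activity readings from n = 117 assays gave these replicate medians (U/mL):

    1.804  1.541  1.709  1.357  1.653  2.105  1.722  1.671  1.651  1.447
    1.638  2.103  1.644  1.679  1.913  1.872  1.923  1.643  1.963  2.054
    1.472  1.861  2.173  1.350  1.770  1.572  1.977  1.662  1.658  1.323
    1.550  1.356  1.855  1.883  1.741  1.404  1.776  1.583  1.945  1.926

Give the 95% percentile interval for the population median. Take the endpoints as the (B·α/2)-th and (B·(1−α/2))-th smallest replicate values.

Sorted replicates: 1.323, 1.350, 1.356, 1.357, 1.404, 1.447, 1.472, 1.541, 1.550, 1.572, 1.583, 1.638, 1.643, 1.644, 1.651, 1.653, 1.658, 1.662, 1.671, 1.679, 1.709, 1.722, 1.741, 1.770, 1.776, 1.804, 1.855, 1.861, 1.872, 1.883, 1.913, 1.923, 1.926, 1.945, 1.963, 1.977, 2.054, 2.103, 2.105, 2.173
α = 0.05; lower rank = 40 × 0.025 = 1; upper rank = 40 × 0.975 = 39.
The 1st smallest replicate is 1.323; the 39th is 2.105.

(1.323, 2.105)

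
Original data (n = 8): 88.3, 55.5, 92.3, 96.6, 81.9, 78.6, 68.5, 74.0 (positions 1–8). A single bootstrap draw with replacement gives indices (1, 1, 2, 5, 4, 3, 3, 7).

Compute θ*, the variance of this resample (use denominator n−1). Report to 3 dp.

Resample values: 88.3, 88.3, 55.5, 81.9, 96.6, 92.3, 92.3, 68.5.
Mean = 82.9625; sum of squared deviations = 1381.8187
s² = 1381.8187 / 7 = 197.4027

θ* = 197.403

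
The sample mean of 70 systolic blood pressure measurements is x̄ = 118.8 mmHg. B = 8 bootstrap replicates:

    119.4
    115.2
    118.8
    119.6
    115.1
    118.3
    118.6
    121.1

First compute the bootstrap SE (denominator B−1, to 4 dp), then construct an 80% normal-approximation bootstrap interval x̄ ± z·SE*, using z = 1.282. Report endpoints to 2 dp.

Mean of replicates = 118.2625; sum of squared deviations = 30.9187; SE* = √(30.9187/7) = 2.1017
Margin = 1.282 × 2.1017 = 2.694
Interval: 118.8 ± 2.694

(116.11, 121.49)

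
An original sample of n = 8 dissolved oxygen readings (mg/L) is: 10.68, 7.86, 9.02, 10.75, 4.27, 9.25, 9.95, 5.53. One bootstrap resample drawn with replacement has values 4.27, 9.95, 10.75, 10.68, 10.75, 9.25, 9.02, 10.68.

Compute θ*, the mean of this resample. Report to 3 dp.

θ* = 9.419

Mean = (4.27 + 9.95 + 10.75 + 10.68 + 10.75 + 9.25 + 9.02 + 10.68) / 8 = 75.350 / 8 = 9.419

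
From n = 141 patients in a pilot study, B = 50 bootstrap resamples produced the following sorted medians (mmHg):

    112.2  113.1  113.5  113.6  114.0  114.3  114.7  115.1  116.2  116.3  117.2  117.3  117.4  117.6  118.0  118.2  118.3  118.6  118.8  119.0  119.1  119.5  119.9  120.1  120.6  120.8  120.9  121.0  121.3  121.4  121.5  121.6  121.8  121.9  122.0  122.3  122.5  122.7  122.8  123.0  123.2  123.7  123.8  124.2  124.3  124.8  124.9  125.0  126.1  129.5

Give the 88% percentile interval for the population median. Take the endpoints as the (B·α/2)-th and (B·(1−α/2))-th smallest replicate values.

(113.5, 124.9)

α = 0.12; lower rank = 50 × 0.060 = 3; upper rank = 50 × 0.940 = 47.
The 3rd smallest replicate is 113.5; the 47th is 124.9.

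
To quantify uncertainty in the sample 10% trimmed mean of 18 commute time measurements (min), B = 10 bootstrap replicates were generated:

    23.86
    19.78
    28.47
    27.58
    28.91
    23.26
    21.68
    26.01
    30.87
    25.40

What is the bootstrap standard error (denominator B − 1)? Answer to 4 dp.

Bootstrap SE is the standard deviation of the 10 replicate 10% trimmed means.
Mean of replicates: (23.86 + 19.78 + 28.47 + 27.58 + 28.91 + 23.26 + 21.68 + 26.01 + 30.87 + 25.40) / 10 = 255.82000 / 10 = 25.58200
Sum of squared deviations: (−1.72200)² + (−5.80200)² + (+2.88800)² + (+1.99800)² + (+3.32800)² + (−2.32200)² + (−3.90200)² + (+0.42800)² + (+5.28800)² + (−0.18200)² = 108.83316
Variance = 108.83316 / 9 = 12.09257
SE* = √12.09257

SE* = 3.4774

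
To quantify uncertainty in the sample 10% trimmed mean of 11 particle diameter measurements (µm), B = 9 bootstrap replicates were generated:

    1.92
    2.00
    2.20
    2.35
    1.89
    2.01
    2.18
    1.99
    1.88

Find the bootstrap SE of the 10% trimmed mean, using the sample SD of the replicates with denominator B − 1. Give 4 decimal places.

Bootstrap SE is the standard deviation of the 9 replicate 10% trimmed means.
Mean of replicates: (1.92 + 2.00 + 2.20 + 2.35 + 1.89 + 2.01 + 2.18 + 1.99 + 1.88) / 9 = 18.42000 / 9 = 2.04667
Sum of squared deviations: (−0.12667)² + (−0.04667)² + (+0.15333)² + (+0.30333)² + (−0.15667)² + (−0.03667)² + (+0.13333)² + (−0.05667)² + (−0.16667)² = 0.20840
Variance = 0.20840 / 8 = 0.02605
SE* = √0.02605

SE* = 0.1614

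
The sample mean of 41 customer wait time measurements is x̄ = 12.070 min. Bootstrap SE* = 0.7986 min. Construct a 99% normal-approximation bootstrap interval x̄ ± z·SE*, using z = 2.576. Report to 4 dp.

Margin = 2.576 × 0.7986 = 2.05719
Interval: 12.070 ± 2.05719

(10.0128, 14.1272)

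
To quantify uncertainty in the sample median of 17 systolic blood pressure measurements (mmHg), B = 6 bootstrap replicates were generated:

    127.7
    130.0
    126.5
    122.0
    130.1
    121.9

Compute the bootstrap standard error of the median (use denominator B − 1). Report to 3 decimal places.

Bootstrap SE is the standard deviation of the 6 replicate medians.
Mean of replicates: (127.7 + 130.0 + 126.5 + 122.0 + 130.1 + 121.9) / 6 = 758.2000 / 6 = 126.3667
Sum of squared deviations: (+1.3333)² + (+3.6333)² + (+0.1333)² + (−4.3667)² + (+3.7333)² + (−4.4667)² = 67.9533
Variance = 67.9533 / 5 = 13.5907
SE* = √13.5907

SE* = 3.687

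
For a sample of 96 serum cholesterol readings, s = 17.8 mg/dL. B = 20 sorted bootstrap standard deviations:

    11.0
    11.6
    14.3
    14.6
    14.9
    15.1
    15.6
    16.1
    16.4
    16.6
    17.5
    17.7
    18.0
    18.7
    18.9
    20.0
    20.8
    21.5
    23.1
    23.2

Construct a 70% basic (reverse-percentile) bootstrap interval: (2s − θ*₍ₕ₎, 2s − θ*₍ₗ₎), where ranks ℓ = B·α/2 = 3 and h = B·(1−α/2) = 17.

(14.8, 21.3)

Percentile endpoints at ranks 3 and 17: θ*₍3₎ = 14.3, θ*₍17₎ = 20.8.
Basic interval reflects these around s:
  lower = 2 × 17.8 − 20.8 = 14.8
  upper = 2 × 17.8 − 14.3 = 21.3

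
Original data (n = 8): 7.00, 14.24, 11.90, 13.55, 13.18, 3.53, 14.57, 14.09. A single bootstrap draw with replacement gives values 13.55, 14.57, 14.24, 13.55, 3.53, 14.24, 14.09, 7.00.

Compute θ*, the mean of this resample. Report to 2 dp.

Mean = (13.55 + 14.57 + 14.24 + 13.55 + 3.53 + 14.24 + 14.09 + 7.00) / 8 = 94.770 / 8 = 11.85

θ* = 11.85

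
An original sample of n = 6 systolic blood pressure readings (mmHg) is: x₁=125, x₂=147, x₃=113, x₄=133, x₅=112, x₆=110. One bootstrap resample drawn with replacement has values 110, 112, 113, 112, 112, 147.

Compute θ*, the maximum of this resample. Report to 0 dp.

θ* = 147

Maximum = 147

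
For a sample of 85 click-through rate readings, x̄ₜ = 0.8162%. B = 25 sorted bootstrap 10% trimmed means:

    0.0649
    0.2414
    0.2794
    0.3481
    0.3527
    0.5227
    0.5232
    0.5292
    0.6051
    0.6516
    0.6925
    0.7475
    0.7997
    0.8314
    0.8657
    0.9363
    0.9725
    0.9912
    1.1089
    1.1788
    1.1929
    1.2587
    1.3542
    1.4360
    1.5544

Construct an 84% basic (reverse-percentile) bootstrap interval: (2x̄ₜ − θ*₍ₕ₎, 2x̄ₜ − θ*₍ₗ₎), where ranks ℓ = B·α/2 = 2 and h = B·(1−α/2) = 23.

Percentile endpoints at ranks 2 and 23: θ*₍2₎ = 0.2414, θ*₍23₎ = 1.3542.
Basic interval reflects these around x̄ₜ:
  lower = 2 × 0.8162 − 1.3542 = 0.2782
  upper = 2 × 0.8162 − 0.2414 = 1.3910

(0.2782, 1.3910)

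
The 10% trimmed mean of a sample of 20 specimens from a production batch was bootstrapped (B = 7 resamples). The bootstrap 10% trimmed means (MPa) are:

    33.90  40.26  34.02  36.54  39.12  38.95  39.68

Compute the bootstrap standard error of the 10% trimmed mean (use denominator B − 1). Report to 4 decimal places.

SE* = 2.6798

Bootstrap SE is the standard deviation of the 7 replicate 10% trimmed means.
Mean of replicates: (33.90 + 40.26 + 34.02 + 36.54 + 39.12 + 38.95 + 39.68) / 7 = 262.47000 / 7 = 37.49571
Sum of squared deviations: (−3.59571)² + (+2.76429)² + (−3.47571)² + (−0.95571)² + (+1.62429)² + (+1.45429)² + (+2.18429)² = 43.08877
Variance = 43.08877 / 6 = 7.18146
SE* = √7.18146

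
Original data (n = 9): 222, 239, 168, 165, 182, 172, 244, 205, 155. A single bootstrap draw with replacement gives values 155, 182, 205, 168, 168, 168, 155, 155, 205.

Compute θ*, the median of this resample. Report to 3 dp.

θ* = 168.000

Sorted: 155, 155, 155, 168, 168, 168, 182, 205, 205
Median = middle value = 168.000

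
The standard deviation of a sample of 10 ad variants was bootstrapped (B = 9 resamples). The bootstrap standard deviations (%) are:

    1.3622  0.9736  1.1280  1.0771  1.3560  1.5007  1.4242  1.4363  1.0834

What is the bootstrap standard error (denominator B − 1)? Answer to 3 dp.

Bootstrap SE is the standard deviation of the 9 replicate standard deviations.
Mean of replicates: (1.3622 + 0.9736 + 1.1280 + 1.0771 + 1.3560 + 1.5007 + 1.4242 + 1.4363 + 1.0834) / 9 = 11.34150 / 9 = 1.26017
Sum of squared deviations: (+0.10203)² + (−0.28657)² + (−0.13217)² + (−0.18307)² + (+0.09583)² + (+0.24053)² + (+0.16403)² + (+0.17613)² + (−0.17677)² = 0.29973
Variance = 0.29973 / 8 = 0.03747
SE* = √0.03747

SE* = 0.194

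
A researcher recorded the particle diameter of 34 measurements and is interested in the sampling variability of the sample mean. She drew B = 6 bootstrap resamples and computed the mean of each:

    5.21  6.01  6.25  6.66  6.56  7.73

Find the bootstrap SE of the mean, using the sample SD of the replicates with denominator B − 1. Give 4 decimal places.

SE* = 0.8310

Bootstrap SE is the standard deviation of the 6 replicate means.
Mean of replicates: (5.21 + 6.01 + 6.25 + 6.66 + 6.56 + 7.73) / 6 = 38.42000 / 6 = 6.40333
Sum of squared deviations: (−1.19333)² + (−0.39333)² + (−0.15333)² + (+0.25667)² + (+0.15667)² + (+1.32667)² = 3.45273
Variance = 3.45273 / 5 = 0.69055
SE* = √0.69055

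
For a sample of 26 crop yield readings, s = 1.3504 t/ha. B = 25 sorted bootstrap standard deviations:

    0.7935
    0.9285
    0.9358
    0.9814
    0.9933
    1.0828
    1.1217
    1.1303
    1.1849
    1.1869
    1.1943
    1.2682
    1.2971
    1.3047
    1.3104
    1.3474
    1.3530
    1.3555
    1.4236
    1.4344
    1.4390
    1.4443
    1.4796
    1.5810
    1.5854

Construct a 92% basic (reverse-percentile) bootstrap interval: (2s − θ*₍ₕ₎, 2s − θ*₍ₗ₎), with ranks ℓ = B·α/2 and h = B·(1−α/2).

(1.1198, 1.9073)

Percentile endpoints at ranks 1 and 24: θ*₍1₎ = 0.7935, θ*₍24₎ = 1.5810.
Basic interval reflects these around s:
  lower = 2 × 1.3504 − 1.5810 = 1.1198
  upper = 2 × 1.3504 − 0.7935 = 1.9073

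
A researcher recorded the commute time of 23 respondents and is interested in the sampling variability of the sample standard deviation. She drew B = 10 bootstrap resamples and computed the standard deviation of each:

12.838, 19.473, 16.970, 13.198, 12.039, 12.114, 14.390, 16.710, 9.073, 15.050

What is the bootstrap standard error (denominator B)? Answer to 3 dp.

SE* = 2.841

Bootstrap SE is the standard deviation of the 10 replicate standard deviations.
Mean of replicates: (12.838 + 19.473 + 16.970 + 13.198 + 12.039 + 12.114 + 14.390 + 16.710 + 9.073 + 15.050) / 10 = 141.8550 / 10 = 14.1855
Sum of squared deviations: (−1.3475)² + (+5.2875)² + (+2.7845)² + (−0.9875)² + (−2.1465)² + (−2.0715)² + (+0.2045)² + (+2.5245)² + (−5.1125)² + (+0.8645)² = 80.7005
Variance = 80.7005 / 10 = 8.0701
SE* = √8.0701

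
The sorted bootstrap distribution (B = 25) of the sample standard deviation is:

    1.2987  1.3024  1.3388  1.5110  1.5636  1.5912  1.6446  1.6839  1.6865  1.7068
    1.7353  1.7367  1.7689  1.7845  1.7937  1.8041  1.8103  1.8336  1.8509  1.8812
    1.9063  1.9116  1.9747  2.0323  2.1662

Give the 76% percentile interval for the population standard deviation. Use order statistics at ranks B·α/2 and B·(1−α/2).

(1.3388, 1.9116)

α = 0.24; lower rank = 25 × 0.120 = 3; upper rank = 25 × 0.880 = 22.
The 3rd smallest replicate is 1.3388; the 22nd is 1.9116.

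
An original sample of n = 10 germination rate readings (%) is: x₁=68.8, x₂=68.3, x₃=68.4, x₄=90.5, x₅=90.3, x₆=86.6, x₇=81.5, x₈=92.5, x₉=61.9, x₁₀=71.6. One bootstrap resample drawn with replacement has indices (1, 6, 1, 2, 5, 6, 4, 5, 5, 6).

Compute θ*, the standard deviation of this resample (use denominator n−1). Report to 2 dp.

θ* = 9.85

Resample values: 68.8, 86.6, 68.8, 68.3, 90.3, 86.6, 90.5, 90.3, 90.3, 86.6.
Mean = 82.7100; sum of squared deviations = 873.5290
s² = 873.5290 / 9 = 97.0588
s = √97.0588 = 9.85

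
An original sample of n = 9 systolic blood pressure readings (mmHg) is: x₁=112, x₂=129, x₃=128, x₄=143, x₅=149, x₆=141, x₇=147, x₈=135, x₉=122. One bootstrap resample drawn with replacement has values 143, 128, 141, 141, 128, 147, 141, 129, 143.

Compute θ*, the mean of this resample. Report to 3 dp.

θ* = 137.889

Mean = (143 + 128 + 141 + 141 + 128 + 147 + 141 + 129 + 143) / 9 = 1241.0 / 9 = 137.889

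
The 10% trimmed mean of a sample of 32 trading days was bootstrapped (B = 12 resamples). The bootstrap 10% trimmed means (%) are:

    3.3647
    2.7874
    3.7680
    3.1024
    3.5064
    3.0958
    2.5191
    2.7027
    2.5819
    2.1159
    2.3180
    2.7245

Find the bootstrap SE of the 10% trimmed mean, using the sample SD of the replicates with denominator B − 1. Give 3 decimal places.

SE* = 0.495

Bootstrap SE is the standard deviation of the 12 replicate 10% trimmed means.
Mean of replicates: (3.3647 + 2.7874 + 3.7680 + 3.1024 + 3.5064 + 3.0958 + 2.5191 + 2.7027 + 2.5819 + 2.1159 + 2.3180 + 2.7245) / 12 = 34.58680 / 12 = 2.88223
Sum of squared deviations: (+0.48247)² + (−0.09483)² + (+0.88577)² + (+0.22017)² + (+0.62417)² + (+0.21357)² + (−0.36313)² + (−0.17953)² + (−0.30033)² + (−0.76633)² + (−0.56423)² + (−0.15773)² = 2.69482
Variance = 2.69482 / 11 = 0.24498
SE* = √0.24498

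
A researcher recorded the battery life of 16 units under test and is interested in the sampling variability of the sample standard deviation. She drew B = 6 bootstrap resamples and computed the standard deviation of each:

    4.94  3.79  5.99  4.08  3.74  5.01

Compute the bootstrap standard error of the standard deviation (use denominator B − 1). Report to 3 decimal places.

SE* = 0.881

Bootstrap SE is the standard deviation of the 6 replicate standard deviations.
Mean of replicates: (4.94 + 3.79 + 5.99 + 4.08 + 3.74 + 5.01) / 6 = 27.5500 / 6 = 4.5917
Sum of squared deviations: (+0.3483)² + (−0.8017)² + (+1.3983)² + (−0.5117)² + (−0.8517)² + (+0.4183)² = 3.8815
Variance = 3.8815 / 5 = 0.7763
SE* = √0.7763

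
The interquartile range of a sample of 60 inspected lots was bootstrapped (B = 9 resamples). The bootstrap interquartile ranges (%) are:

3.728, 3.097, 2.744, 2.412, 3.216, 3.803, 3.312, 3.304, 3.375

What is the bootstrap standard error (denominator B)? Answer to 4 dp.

Bootstrap SE is the standard deviation of the 9 replicate interquartile ranges.
Mean of replicates: (3.728 + 3.097 + 2.744 + 2.412 + 3.216 + 3.803 + 3.312 + 3.304 + 3.375) / 9 = 28.99100 / 9 = 3.22122
Sum of squared deviations: (+0.50678)² + (−0.12422)² + (−0.47722)² + (−0.80922)² + (−0.00522)² + (+0.58178)² + (+0.09078)² + (+0.08278)² + (+0.15378)² = 1.53207
Variance = 1.53207 / 9 = 0.17023
SE* = √0.17023

SE* = 0.4126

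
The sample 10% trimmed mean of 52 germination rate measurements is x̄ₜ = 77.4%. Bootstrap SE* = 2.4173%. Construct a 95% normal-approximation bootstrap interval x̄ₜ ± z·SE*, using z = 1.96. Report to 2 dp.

(72.66, 82.14)

Margin = 1.96 × 2.4173 = 4.738
Interval: 77.4 ± 4.738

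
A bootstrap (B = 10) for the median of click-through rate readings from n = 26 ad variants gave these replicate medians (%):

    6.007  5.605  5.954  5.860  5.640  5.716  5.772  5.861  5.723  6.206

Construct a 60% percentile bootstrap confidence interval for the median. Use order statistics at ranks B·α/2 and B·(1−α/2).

Sorted replicates: 5.605, 5.640, 5.716, 5.723, 5.772, 5.860, 5.861, 5.954, 6.007, 6.206
α = 0.40; lower rank = 10 × 0.200 = 2; upper rank = 10 × 0.800 = 8.
The 2nd smallest replicate is 5.640; the 8th is 5.954.

(5.640, 5.954)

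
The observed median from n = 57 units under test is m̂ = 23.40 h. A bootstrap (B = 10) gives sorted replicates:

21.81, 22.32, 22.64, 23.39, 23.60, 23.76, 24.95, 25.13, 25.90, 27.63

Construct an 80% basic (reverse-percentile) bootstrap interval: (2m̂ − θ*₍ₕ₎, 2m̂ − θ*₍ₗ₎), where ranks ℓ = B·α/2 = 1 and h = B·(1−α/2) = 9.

Percentile endpoints at ranks 1 and 9: θ*₍1₎ = 21.81, θ*₍9₎ = 25.90.
Basic interval reflects these around m̂:
  lower = 2 × 23.40 − 25.90 = 20.90
  upper = 2 × 23.40 − 21.81 = 24.99

(20.90, 24.99)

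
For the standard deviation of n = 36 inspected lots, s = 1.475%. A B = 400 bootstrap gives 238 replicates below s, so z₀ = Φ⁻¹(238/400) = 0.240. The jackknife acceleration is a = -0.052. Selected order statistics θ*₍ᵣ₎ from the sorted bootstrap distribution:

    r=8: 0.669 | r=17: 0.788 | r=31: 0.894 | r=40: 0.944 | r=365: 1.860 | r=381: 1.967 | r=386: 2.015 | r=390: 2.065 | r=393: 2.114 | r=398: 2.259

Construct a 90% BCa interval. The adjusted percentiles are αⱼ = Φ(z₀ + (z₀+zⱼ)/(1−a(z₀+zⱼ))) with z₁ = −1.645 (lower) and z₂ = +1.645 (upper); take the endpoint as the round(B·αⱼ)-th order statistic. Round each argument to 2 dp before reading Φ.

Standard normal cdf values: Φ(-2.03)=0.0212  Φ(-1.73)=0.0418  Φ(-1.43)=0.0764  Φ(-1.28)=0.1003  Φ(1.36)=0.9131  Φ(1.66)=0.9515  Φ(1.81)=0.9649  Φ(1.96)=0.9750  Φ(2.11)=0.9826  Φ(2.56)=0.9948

Lower: z₀ + z₁ = 0.240 + (-1.645) = -1.405; 1 − a(z₀+z₁) = 1 − (-0.052)(-1.405) = 0.9269; argument = 0.240 + (-1.405)/0.9269 = -1.2757 → -1.28.
α₁ = Φ(-1.28) = 0.1003; rank = round(400 × 0.1003) = 40; θ*₍40₎ = 0.944.
Upper: z₀ + z₂ = 1.885; 1 − a(z₀+z₂) = 1.0980; argument = 1.9567 → 1.96; α₂ = 0.9750; rank = 390; θ*₍390₎ = 2.065.

(0.944, 2.065)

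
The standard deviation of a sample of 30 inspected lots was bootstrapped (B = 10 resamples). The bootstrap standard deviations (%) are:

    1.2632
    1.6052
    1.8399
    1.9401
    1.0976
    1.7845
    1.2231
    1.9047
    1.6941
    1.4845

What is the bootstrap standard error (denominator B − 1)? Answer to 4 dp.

SE* = 0.3032

Bootstrap SE is the standard deviation of the 10 replicate standard deviations.
Mean of replicates: (1.2632 + 1.6052 + 1.8399 + 1.9401 + 1.0976 + 1.7845 + 1.2231 + 1.9047 + 1.6941 + 1.4845) / 10 = 15.83690 / 10 = 1.58369
Sum of squared deviations: (−0.32049)² + (+0.02151)² + (+0.25621)² + (+0.35641)² + (−0.48609)² + (+0.20081)² + (−0.36059)² + (+0.32101)² + (+0.11041)² + (−0.09919)² = 0.82756
Variance = 0.82756 / 9 = 0.09195
SE* = √0.09195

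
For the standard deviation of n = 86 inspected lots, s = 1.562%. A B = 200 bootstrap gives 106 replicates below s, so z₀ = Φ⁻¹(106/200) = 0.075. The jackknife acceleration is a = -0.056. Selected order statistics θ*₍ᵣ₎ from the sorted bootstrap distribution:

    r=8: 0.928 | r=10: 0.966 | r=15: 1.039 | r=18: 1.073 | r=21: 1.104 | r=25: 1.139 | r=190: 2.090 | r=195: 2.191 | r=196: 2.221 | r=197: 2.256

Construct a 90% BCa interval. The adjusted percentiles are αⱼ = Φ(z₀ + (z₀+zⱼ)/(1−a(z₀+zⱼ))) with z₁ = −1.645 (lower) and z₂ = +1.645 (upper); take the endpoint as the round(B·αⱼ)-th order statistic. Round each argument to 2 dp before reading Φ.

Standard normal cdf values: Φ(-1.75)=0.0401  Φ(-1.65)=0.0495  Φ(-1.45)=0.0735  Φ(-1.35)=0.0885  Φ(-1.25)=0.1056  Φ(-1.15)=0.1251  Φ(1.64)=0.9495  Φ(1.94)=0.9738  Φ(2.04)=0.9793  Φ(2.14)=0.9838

Lower: z₀ + z₁ = 0.075 + (-1.645) = -1.570; 1 − a(z₀+z₁) = 1 − (-0.056)(-1.570) = 0.9121; argument = 0.075 + (-1.570)/0.9121 = -1.6463 → -1.65.
α₁ = Φ(-1.65) = 0.0495; rank = round(200 × 0.0495) = 10; θ*₍10₎ = 0.966.
Upper: z₀ + z₂ = 1.720; 1 − a(z₀+z₂) = 1.0963; argument = 1.6439 → 1.64; α₂ = 0.9495; rank = 190; θ*₍190₎ = 2.090.

(0.966, 2.090)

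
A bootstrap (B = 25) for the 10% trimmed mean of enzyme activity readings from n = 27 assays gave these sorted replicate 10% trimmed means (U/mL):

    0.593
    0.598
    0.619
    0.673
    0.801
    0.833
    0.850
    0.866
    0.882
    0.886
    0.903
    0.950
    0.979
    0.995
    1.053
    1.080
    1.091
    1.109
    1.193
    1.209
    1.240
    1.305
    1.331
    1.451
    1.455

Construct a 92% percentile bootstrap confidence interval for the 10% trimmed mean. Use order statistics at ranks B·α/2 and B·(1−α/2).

α = 0.08; lower rank = 25 × 0.040 = 1; upper rank = 25 × 0.960 = 24.
The 1st smallest replicate is 0.593; the 24th is 1.451.

(0.593, 1.451)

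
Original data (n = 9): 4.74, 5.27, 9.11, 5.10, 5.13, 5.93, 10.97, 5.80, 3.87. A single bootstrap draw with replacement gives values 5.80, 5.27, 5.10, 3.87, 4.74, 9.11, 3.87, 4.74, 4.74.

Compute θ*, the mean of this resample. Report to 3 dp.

Mean = (5.80 + 5.27 + 5.10 + 3.87 + 4.74 + 9.11 + 3.87 + 4.74 + 4.74) / 9 = 47.240 / 9 = 5.249

θ* = 5.249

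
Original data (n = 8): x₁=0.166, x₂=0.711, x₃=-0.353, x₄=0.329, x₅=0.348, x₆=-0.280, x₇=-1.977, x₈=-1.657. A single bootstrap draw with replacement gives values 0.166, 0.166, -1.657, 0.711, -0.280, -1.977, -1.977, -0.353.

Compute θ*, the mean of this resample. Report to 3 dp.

θ* = -0.650

Mean = (0.166 + 0.166 + (-1.657) + 0.711 + (-0.280) + (-1.977) + (-1.977) + (-0.353)) / 8 = -5.2010 / 8 = -0.650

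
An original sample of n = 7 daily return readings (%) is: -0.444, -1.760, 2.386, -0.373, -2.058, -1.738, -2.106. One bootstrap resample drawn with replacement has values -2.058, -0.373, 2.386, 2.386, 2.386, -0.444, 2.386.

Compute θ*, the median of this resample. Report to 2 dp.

θ* = 2.39

Sorted: -2.058, -0.444, -0.373, 2.386, 2.386, 2.386, 2.386
Median = middle value = 2.39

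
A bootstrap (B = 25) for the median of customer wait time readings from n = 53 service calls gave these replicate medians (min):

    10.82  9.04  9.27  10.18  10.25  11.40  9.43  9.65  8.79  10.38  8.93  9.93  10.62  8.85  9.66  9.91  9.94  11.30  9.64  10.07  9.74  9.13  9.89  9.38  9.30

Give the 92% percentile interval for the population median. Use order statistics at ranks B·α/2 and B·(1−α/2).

Sorted replicates: 8.79, 8.85, 8.93, 9.04, 9.13, 9.27, 9.30, 9.38, 9.43, 9.64, 9.65, 9.66, 9.74, 9.89, 9.91, 9.93, 9.94, 10.07, 10.18, 10.25, 10.38, 10.62, 10.82, 11.30, 11.40
α = 0.08; lower rank = 25 × 0.040 = 1; upper rank = 25 × 0.960 = 24.
The 1st smallest replicate is 8.79; the 24th is 11.30.

(8.79, 11.30)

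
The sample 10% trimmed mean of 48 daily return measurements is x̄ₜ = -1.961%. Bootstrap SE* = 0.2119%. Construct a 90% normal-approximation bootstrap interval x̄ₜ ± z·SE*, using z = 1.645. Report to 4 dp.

Margin = 1.645 × 0.2119 = 0.34858
Interval: -1.961 ± 0.34858

(-2.3096, -1.6124)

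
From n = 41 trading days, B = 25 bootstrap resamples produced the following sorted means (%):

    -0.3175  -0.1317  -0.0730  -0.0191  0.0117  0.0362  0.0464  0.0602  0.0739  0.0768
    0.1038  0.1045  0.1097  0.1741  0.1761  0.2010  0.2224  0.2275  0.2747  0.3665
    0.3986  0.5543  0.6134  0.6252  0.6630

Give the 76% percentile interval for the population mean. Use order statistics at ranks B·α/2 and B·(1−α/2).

α = 0.24; lower rank = 25 × 0.120 = 3; upper rank = 25 × 0.880 = 22.
The 3rd smallest replicate is -0.0730; the 22nd is 0.5543.

(-0.0730, 0.5543)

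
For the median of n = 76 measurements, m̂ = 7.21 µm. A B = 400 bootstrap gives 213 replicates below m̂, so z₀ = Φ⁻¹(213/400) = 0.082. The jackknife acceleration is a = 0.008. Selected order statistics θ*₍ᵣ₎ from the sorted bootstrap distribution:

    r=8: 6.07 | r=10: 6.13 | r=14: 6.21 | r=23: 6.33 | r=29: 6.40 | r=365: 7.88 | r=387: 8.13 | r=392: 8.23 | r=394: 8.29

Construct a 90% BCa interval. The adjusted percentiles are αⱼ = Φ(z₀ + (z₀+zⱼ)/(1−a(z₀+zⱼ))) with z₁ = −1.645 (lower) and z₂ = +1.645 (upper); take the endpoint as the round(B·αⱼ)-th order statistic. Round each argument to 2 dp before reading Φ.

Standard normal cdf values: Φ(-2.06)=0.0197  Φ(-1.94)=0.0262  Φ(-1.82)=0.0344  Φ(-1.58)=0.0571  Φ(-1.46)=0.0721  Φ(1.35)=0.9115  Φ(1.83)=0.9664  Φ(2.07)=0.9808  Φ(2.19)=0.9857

(6.40, 8.13)

Lower: z₀ + z₁ = 0.082 + (-1.645) = -1.563; 1 − a(z₀+z₁) = 1 − (0.008)(-1.563) = 1.0125; argument = 0.082 + (-1.563)/1.0125 = -1.4617 → -1.46.
α₁ = Φ(-1.46) = 0.0721; rank = round(400 × 0.0721) = 29; θ*₍29₎ = 6.40.
Upper: z₀ + z₂ = 1.727; 1 − a(z₀+z₂) = 0.9862; argument = 1.8332 → 1.83; α₂ = 0.9664; rank = 387; θ*₍387₎ = 8.13.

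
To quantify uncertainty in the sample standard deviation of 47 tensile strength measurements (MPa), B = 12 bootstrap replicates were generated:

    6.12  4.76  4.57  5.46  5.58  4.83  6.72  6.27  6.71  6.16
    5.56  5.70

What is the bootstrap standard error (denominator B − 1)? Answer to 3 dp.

Bootstrap SE is the standard deviation of the 12 replicate standard deviations.
Mean of replicates: (6.12 + 4.76 + 4.57 + 5.46 + 5.58 + 4.83 + 6.72 + 6.27 + 6.71 + 6.16 + 5.56 + 5.70) / 12 = 68.4400 / 12 = 5.7033
Sum of squared deviations: (+0.4167)² + (−0.9433)² + (−1.1333)² + (−0.2433)² + (−0.1233)² + (−0.8733)² + (+1.0167)² + (+0.5667)² + (+1.0067)² + (+0.4567)² + (−0.1433)² + (−0.0033)² = 5.7823
Variance = 5.7823 / 11 = 0.5257
SE* = √0.5257

SE* = 0.725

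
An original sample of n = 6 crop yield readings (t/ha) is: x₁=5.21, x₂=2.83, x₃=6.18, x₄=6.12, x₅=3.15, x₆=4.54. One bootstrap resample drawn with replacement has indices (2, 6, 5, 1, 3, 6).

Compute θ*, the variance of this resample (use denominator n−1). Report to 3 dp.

Resample values: 2.83, 4.54, 3.15, 5.21, 6.18, 4.54.
Mean = 4.4083; sum of squared deviations = 7.8907
s² = 7.8907 / 5 = 1.5781

θ* = 1.578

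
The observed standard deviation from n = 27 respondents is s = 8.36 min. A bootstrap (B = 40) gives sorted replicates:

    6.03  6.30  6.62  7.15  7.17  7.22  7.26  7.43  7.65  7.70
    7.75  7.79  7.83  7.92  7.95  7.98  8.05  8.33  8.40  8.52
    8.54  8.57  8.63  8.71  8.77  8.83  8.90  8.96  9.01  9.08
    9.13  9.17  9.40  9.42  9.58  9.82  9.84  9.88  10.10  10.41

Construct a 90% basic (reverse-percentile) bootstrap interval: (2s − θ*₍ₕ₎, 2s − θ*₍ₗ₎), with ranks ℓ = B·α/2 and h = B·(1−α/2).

Percentile endpoints at ranks 2 and 38: θ*₍2₎ = 6.30, θ*₍38₎ = 9.88.
Basic interval reflects these around s:
  lower = 2 × 8.36 − 9.88 = 6.84
  upper = 2 × 8.36 − 6.30 = 10.42

(6.84, 10.42)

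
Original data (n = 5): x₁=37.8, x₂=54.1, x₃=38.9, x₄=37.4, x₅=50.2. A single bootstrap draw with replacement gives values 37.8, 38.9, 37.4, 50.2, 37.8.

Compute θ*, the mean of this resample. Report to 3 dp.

Mean = (37.8 + 38.9 + 37.4 + 50.2 + 37.8) / 5 = 202.10 / 5 = 40.420

θ* = 40.420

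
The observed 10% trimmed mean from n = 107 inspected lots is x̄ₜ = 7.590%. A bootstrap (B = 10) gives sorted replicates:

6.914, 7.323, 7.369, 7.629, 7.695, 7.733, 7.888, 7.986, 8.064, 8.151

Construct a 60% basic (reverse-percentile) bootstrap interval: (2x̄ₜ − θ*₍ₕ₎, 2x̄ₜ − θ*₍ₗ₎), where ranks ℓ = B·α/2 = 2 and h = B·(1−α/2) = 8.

(7.194, 7.857)

Percentile endpoints at ranks 2 and 8: θ*₍2₎ = 7.323, θ*₍8₎ = 7.986.
Basic interval reflects these around x̄ₜ:
  lower = 2 × 7.590 − 7.986 = 7.194
  upper = 2 × 7.590 − 7.323 = 7.857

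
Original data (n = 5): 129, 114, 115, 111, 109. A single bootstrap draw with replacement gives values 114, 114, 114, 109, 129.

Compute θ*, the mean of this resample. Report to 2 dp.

θ* = 116.00

Mean = (114 + 114 + 114 + 109 + 129) / 5 = 580.0 / 5 = 116.00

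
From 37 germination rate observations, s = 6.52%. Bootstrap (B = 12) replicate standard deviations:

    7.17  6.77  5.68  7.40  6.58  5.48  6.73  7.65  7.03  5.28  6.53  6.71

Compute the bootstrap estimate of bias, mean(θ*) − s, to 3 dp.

bias = +0.064

mean(θ*) = (7.17 + 6.77 + 5.68 + 7.40 + 6.58 + 5.48 + 6.73 + 7.65 + 7.03 + 5.28 + 6.53 + 6.71) / 12 = 6.5842
bias = 6.5842 − 6.52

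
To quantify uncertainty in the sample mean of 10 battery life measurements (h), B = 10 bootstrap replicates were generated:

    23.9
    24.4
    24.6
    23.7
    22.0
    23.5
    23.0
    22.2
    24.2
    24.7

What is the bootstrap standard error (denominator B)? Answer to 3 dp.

Bootstrap SE is the standard deviation of the 10 replicate means.
Mean of replicates: (23.9 + 24.4 + 24.6 + 23.7 + 22.0 + 23.5 + 23.0 + 22.2 + 24.2 + 24.7) / 10 = 236.2000 / 10 = 23.6200
Sum of squared deviations: (+0.2800)² + (+0.7800)² + (+0.9800)² + (+0.0800)² + (−1.6200)² + (−0.1200)² + (−0.6200)² + (−1.4200)² + (+0.5800)² + (+1.0800)² = 8.1960
Variance = 8.1960 / 10 = 0.8196
SE* = √0.8196

SE* = 0.905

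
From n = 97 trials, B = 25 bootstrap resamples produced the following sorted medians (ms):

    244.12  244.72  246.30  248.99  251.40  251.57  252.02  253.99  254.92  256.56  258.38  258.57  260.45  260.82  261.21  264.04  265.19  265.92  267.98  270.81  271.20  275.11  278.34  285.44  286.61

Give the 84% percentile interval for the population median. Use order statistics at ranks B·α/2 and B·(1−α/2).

α = 0.16; lower rank = 25 × 0.080 = 2; upper rank = 25 × 0.920 = 23.
The 2nd smallest replicate is 244.72; the 23rd is 278.34.

(244.72, 278.34)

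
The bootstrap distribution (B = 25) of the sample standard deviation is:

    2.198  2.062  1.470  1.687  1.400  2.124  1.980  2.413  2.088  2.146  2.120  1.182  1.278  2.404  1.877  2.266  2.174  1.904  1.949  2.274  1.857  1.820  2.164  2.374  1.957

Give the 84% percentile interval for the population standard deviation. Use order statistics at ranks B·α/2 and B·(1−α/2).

Sorted replicates: 1.182, 1.278, 1.400, 1.470, 1.687, 1.820, 1.857, 1.877, 1.904, 1.949, 1.957, 1.980, 2.062, 2.088, 2.120, 2.124, 2.146, 2.164, 2.174, 2.198, 2.266, 2.274, 2.374, 2.404, 2.413
α = 0.16; lower rank = 25 × 0.080 = 2; upper rank = 25 × 0.920 = 23.
The 2nd smallest replicate is 1.278; the 23rd is 2.374.

(1.278, 2.374)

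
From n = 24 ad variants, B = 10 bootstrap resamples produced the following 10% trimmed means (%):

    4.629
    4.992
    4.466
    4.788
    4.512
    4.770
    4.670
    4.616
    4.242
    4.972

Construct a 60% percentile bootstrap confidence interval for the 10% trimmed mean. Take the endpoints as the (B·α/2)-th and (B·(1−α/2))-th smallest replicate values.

Sorted replicates: 4.242, 4.466, 4.512, 4.616, 4.629, 4.670, 4.770, 4.788, 4.972, 4.992
α = 0.40; lower rank = 10 × 0.200 = 2; upper rank = 10 × 0.800 = 8.
The 2nd smallest replicate is 4.466; the 8th is 4.788.

(4.466, 4.788)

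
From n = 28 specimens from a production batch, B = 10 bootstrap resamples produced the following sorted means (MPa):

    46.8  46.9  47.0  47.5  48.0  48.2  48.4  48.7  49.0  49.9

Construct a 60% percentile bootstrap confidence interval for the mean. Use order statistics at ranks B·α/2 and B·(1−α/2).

(46.9, 48.7)

α = 0.40; lower rank = 10 × 0.200 = 2; upper rank = 10 × 0.800 = 8.
The 2nd smallest replicate is 46.9; the 8th is 48.7.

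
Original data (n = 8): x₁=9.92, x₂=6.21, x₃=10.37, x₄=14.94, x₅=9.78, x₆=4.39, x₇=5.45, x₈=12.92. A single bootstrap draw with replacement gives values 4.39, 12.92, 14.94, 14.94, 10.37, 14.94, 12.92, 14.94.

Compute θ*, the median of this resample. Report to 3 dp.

θ* = 13.930

Sorted: 4.39, 10.37, 12.92, 12.92, 14.94, 14.94, 14.94, 14.94
Median = average of the two middle values = 13.930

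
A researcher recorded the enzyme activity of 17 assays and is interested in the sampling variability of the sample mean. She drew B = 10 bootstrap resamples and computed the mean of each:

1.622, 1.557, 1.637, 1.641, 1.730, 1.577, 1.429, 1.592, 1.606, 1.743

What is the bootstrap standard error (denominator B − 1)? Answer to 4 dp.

Bootstrap SE is the standard deviation of the 10 replicate means.
Mean of replicates: (1.622 + 1.557 + 1.637 + 1.641 + 1.730 + 1.577 + 1.429 + 1.592 + 1.606 + 1.743) / 10 = 16.13400 / 10 = 1.61340
Sum of squared deviations: (+0.00860)² + (−0.05640)² + (+0.02360)² + (+0.02760)² + (+0.11660)² + (−0.03640)² + (−0.18440)² + (−0.02140)² + (−0.00740)² + (+0.12960)² = 0.07081
Variance = 0.07081 / 9 = 0.00787
SE* = √0.00787

SE* = 0.0887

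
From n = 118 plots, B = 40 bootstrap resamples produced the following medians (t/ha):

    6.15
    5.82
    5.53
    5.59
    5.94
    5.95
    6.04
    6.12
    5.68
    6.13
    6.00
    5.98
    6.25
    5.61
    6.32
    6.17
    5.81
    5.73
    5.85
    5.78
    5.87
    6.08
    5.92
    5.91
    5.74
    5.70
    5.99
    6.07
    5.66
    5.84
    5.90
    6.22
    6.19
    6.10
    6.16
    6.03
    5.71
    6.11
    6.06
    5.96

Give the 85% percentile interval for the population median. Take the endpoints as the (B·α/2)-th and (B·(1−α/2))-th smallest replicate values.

(5.61, 6.19)

Sorted replicates: 5.53, 5.59, 5.61, 5.66, 5.68, 5.70, 5.71, 5.73, 5.74, 5.78, 5.81, 5.82, 5.84, 5.85, 5.87, 5.90, 5.91, 5.92, 5.94, 5.95, 5.96, 5.98, 5.99, 6.00, 6.03, 6.04, 6.06, 6.07, 6.08, 6.10, 6.11, 6.12, 6.13, 6.15, 6.16, 6.17, 6.19, 6.22, 6.25, 6.32
α = 0.15; lower rank = 40 × 0.075 = 3; upper rank = 40 × 0.925 = 37.
The 3rd smallest replicate is 5.61; the 37th is 6.19.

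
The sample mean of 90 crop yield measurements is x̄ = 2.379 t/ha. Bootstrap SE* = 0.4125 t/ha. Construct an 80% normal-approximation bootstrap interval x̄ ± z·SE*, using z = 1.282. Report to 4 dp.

(1.8502, 2.9078)

Margin = 1.282 × 0.4125 = 0.52882
Interval: 2.379 ± 0.52882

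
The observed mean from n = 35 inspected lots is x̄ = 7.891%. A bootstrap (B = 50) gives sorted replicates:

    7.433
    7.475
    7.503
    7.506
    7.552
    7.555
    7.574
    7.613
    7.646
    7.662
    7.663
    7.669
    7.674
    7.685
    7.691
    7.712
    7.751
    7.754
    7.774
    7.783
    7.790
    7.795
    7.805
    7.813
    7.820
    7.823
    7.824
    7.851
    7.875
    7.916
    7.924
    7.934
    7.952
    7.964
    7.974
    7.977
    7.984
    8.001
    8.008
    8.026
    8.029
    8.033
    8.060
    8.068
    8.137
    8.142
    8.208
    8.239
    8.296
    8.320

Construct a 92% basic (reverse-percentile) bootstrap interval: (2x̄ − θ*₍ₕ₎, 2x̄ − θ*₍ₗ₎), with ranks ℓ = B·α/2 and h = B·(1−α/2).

Percentile endpoints at ranks 2 and 48: θ*₍2₎ = 7.475, θ*₍48₎ = 8.239.
Basic interval reflects these around x̄:
  lower = 2 × 7.891 − 8.239 = 7.543
  upper = 2 × 7.891 − 7.475 = 8.307

(7.543, 8.307)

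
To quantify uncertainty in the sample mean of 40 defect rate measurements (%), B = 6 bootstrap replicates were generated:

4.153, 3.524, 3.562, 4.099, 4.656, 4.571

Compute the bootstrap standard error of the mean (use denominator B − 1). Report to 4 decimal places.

Bootstrap SE is the standard deviation of the 6 replicate means.
Mean of replicates: (4.153 + 3.524 + 3.562 + 4.099 + 4.656 + 4.571) / 6 = 24.56500 / 6 = 4.09417
Sum of squared deviations: (+0.05883)² + (−0.57017)² + (−0.53217)² + (+0.00483)² + (+0.56183)² + (+0.47683)² = 1.15480
Variance = 1.15480 / 5 = 0.23096
SE* = √0.23096

SE* = 0.4806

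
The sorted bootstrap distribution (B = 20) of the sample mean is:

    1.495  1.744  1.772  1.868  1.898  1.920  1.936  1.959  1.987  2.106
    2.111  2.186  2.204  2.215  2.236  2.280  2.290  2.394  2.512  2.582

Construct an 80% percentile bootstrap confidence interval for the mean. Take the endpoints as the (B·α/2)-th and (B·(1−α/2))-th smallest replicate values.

(1.744, 2.394)

α = 0.20; lower rank = 20 × 0.100 = 2; upper rank = 20 × 0.900 = 18.
The 2nd smallest replicate is 1.744; the 18th is 2.394.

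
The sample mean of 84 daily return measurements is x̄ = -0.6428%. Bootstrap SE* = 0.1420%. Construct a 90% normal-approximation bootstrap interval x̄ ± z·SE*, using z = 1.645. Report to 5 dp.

Margin = 1.645 × 0.1420 = 0.233590
Interval: -0.6428 ± 0.233590

(-0.87639, -0.40921)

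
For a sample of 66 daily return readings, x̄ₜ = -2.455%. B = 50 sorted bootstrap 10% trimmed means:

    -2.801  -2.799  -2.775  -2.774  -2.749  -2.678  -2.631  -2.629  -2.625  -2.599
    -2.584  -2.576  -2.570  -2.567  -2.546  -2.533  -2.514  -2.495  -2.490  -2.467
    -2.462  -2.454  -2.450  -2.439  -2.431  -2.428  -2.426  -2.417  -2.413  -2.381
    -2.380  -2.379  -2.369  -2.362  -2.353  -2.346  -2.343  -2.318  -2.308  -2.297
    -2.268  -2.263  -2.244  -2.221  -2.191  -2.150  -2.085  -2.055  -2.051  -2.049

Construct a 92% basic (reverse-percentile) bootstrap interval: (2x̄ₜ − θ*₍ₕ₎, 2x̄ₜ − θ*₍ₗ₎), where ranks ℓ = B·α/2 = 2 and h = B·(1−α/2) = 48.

Percentile endpoints at ranks 2 and 48: θ*₍2₎ = -2.799, θ*₍48₎ = -2.055.
Basic interval reflects these around x̄ₜ:
  lower = 2 × -2.455 − -2.055 = -2.855
  upper = 2 × -2.455 − -2.799 = -2.111

(-2.855, -2.111)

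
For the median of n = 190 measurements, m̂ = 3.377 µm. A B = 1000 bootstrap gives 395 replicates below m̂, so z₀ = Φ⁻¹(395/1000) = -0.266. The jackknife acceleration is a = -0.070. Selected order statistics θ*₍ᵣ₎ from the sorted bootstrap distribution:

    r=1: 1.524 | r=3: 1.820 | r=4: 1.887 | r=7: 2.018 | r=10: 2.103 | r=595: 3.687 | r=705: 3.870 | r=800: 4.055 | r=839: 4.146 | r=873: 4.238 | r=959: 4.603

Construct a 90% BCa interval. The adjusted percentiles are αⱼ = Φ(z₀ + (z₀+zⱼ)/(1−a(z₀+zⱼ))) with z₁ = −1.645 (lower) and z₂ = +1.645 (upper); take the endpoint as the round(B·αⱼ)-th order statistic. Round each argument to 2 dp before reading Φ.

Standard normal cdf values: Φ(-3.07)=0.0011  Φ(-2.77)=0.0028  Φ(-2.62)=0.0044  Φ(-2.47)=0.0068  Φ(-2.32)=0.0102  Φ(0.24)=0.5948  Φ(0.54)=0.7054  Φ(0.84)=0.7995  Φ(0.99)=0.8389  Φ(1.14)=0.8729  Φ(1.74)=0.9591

(2.018, 4.146)

Lower: z₀ + z₁ = -0.266 + (-1.645) = -1.911; 1 − a(z₀+z₁) = 1 − (-0.070)(-1.911) = 0.8662; argument = -0.266 + (-1.911)/0.8662 = -2.4721 → -2.47.
α₁ = Φ(-2.47) = 0.0068; rank = round(1000 × 0.0068) = 7; θ*₍7₎ = 2.018.
Upper: z₀ + z₂ = 1.379; 1 − a(z₀+z₂) = 1.0965; argument = 0.9916 → 0.99; α₂ = 0.8389; rank = 839; θ*₍839₎ = 4.146.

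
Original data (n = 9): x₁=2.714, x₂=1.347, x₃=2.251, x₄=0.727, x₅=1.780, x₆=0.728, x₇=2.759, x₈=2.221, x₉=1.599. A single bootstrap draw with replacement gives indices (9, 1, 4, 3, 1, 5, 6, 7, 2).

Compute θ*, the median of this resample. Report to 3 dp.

Resample values: 1.599, 2.714, 0.727, 2.251, 2.714, 1.780, 0.728, 2.759, 1.347.
Sorted: 0.727, 0.728, 1.347, 1.599, 1.780, 2.251, 2.714, 2.714, 2.759
Median = middle value = 1.780

θ* = 1.780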